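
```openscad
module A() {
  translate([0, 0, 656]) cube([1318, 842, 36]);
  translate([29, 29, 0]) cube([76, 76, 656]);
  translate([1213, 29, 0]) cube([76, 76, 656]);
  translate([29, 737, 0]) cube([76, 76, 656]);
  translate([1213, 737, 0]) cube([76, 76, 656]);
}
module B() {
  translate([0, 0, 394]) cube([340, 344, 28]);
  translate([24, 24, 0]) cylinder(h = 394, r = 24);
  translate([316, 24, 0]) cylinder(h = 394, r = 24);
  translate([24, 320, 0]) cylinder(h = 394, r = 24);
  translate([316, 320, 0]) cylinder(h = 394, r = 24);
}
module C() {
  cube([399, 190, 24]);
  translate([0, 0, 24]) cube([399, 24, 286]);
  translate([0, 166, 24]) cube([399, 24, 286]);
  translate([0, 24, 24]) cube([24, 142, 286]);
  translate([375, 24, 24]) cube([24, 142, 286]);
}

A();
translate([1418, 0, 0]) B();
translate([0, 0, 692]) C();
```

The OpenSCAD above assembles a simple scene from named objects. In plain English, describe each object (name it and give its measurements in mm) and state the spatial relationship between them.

A is a rectangular dining table. The top is 1318×842×36 mm with its upper surface at z = 692 mm. It stands on four 76×76 mm square legs, each inset 29 mm from the nearest pair of top edges, running from the floor to the underside of the top.

B is a four-legged stool. The seat is a 340×344×28 mm slab whose top surface is at z = 422 mm; four round legs, each 48 mm in diameter, run from the floor (z = 0) to the underside of the seat, each leg's axis is inset half a diameter from the nearest pair of seat edges (so the leg's bounding box is flush with the corner).

C is an open-topped rectangular box: outside dimensions 399×190×310 mm, with a uniform wall and base thickness of 24 mm. The base is a full 399×190 slab on the floor; four walls sit on top of the base. The front and back walls (the −y and +y sides) span the full width; the two side walls fit between them.

The stool is on the floor beside the table on its +x side. The open box is on top of the table.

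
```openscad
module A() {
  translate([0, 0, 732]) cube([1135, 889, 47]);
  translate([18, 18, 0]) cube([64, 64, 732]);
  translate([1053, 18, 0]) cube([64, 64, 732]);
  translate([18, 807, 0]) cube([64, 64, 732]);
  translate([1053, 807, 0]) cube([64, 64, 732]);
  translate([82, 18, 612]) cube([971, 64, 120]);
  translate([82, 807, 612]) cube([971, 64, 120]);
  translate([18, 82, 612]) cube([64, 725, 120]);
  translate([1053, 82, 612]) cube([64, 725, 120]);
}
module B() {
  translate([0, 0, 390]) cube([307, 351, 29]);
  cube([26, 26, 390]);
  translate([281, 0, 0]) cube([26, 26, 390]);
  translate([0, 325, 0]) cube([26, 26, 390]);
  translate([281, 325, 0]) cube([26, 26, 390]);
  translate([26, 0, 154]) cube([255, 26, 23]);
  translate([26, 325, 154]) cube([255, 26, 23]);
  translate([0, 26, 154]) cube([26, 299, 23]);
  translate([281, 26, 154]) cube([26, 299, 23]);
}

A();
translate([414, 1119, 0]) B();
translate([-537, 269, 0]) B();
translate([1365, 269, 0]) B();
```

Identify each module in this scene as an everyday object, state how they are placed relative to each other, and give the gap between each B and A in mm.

Each stool's nearest face is 230 mm from the table's bounding box.

A is a table. B is a stool. Three stools sit around the table at the +y, −x, +x sides. The gap between each stool and the table is 230 mm.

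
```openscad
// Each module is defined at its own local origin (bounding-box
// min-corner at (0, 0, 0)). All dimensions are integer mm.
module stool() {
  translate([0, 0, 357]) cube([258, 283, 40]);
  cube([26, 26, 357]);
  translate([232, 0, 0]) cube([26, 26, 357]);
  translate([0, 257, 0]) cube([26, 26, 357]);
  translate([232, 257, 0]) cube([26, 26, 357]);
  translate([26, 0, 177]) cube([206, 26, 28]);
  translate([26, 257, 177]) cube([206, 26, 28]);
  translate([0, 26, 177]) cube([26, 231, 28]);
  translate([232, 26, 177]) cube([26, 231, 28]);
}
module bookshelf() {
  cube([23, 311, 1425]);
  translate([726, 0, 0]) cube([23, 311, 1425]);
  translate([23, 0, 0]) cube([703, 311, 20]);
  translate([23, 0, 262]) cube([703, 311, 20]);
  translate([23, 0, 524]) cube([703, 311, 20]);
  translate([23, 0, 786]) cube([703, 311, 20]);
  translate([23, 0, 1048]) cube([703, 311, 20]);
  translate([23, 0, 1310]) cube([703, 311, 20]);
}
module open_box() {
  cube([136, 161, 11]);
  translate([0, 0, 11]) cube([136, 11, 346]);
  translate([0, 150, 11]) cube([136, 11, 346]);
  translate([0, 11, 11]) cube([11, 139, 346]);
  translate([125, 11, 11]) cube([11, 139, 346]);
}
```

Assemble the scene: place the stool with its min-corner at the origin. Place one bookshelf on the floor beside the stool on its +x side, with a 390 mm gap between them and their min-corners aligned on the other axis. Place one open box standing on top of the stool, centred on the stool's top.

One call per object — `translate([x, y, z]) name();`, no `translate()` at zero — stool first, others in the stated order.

stool();
translate([648, 0, 0]) bookshelf();
translate([61, 61, 397]) open_box();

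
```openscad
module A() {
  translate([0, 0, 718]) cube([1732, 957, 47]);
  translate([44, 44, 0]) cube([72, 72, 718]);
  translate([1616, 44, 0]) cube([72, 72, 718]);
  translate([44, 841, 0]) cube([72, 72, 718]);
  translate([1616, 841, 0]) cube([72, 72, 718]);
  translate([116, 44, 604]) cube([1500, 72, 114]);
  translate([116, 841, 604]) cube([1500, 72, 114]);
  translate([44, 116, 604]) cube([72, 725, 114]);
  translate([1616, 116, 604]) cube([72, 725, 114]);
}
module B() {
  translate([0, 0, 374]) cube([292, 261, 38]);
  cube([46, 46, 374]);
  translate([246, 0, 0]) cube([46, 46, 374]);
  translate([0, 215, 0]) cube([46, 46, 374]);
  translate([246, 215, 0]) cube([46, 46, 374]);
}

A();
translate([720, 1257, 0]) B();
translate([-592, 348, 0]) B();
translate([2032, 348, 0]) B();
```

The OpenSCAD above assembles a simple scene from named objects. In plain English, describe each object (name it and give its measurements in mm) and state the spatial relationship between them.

A is a table with a 1732×957 mm rectangular top, 47 mm thick, top surface at z = 765 mm, supported by four 72×72 mm square legs, each inset 44 mm from the nearest pair of top edges, running from the floor. Four apron rails, 72 mm thick and 114 mm tall, run between adjacent legs with their top edges flush with the underside of the top and their outer faces flush with the legs' outer faces.

B is a four-legged stool. The seat is 292×261 mm, 38 mm thick, top at z = 412 mm. It stands on four square legs, each 46×46 mm in cross-section, from z = 0 to the seat underside, each flush with a corner of the seat.

Three stools sit around the table at the +y, −x, +x sides.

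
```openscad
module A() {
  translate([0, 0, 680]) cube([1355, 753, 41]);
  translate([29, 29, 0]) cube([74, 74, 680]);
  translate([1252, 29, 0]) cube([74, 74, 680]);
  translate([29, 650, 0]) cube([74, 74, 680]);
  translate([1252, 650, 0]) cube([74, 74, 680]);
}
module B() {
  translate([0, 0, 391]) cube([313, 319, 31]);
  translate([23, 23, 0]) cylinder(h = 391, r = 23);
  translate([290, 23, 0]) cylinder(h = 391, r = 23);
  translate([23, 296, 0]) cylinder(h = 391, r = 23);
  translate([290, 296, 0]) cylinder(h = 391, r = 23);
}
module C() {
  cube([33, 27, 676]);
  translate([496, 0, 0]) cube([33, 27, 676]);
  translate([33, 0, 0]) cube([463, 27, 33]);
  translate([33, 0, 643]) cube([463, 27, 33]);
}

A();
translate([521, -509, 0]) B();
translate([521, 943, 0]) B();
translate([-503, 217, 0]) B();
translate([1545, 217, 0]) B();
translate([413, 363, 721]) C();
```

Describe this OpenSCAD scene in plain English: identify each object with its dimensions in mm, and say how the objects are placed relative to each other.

A is a rectangular dining table. The top is 1355×753×41 mm with its upper surface at z = 721 mm. It stands on four 74×74 mm square legs, each inset 29 mm from the nearest pair of top edges, running from the floor to the underside of the top.

B is a four-legged stool. The seat is a 313×319×31 mm slab whose top surface is at z = 422 mm; four round legs, each 46 mm in diameter, run from the floor (z = 0) to the underside of the seat, each leg's axis is inset half a diameter from the nearest pair of seat edges (so the leg's bounding box is flush with the corner).

C is a picture frame with a 463×610 mm rectangular opening (x by z) and a uniform 33 mm border on every side. Frame depth is 27 mm along y. It is built from two vertical stiles running the full outside height and two horizontal rails spanning the gap between the stiles.

Four stools sit around the table at the −y, +y, −x, +x sides. The picture frame is on top of the table, centred.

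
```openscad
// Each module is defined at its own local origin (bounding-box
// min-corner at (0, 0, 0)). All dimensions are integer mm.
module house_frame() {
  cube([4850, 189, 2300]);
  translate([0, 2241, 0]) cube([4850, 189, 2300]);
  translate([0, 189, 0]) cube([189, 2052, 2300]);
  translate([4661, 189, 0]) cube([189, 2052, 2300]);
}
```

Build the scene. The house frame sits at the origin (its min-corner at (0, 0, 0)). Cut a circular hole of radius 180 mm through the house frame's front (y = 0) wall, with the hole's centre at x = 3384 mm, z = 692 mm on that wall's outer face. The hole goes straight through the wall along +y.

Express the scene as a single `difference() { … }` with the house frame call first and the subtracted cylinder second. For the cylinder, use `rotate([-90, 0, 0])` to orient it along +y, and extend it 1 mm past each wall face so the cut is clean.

difference() {
  house_frame();
  translate([3384, -1, 692]) rotate([-90, 0, 0]) cylinder(h = 191, r = 180);
}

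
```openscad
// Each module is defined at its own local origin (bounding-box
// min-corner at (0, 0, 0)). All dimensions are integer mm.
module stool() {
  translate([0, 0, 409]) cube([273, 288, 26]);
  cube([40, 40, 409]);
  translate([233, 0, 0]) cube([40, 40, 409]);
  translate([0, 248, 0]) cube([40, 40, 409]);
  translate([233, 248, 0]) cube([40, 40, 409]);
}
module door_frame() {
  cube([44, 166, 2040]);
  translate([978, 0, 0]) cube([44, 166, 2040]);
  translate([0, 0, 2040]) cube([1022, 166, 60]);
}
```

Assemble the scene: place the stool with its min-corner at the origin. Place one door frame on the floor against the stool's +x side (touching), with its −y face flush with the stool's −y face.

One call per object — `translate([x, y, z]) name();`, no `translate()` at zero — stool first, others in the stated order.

stool();
translate([273, 0, 0]) door_frame();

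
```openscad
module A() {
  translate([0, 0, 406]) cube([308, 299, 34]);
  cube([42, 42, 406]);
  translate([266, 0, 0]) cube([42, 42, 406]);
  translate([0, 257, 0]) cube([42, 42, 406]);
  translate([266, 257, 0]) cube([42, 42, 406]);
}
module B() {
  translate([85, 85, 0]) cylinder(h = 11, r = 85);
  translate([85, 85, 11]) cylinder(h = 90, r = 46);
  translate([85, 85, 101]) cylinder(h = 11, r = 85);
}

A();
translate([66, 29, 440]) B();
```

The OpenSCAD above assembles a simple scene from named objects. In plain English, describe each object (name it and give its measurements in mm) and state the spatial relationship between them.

A is a four-legged stool. The seat is a 308×299×34 mm slab whose top surface is at z = 440 mm; four square legs, each 42×42 mm in cross-section, run from the floor (z = 0) to the underside of the seat, each flush with a corner of the seat.

B is a spool: two coaxial disc flanges of radius 85 mm and thickness 11 mm, joined by a core cylinder of radius 46 mm and height 90 mm. The lower flange rests on z = 0 and the three cylinders share a vertical axis.

The spool is on top of the stool.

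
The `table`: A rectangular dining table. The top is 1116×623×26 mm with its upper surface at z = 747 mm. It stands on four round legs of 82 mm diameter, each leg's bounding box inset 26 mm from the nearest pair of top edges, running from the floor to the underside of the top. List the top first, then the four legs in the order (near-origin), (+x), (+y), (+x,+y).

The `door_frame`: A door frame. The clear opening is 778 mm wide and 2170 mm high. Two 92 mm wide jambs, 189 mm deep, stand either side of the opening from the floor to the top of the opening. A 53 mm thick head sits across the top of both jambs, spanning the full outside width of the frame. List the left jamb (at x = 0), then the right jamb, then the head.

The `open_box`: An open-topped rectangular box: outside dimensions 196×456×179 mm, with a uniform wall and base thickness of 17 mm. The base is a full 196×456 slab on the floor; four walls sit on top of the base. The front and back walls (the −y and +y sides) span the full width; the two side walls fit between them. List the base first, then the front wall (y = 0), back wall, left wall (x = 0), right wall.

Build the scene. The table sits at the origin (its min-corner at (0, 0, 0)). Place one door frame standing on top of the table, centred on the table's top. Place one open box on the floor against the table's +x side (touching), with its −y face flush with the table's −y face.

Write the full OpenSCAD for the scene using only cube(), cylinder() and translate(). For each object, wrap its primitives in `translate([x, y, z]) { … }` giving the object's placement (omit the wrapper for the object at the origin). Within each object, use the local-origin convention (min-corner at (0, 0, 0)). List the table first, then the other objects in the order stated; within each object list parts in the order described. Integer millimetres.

translate([0, 0, 721]) cube([1116, 623, 26]);
translate([67, 67, 0]) cylinder(h = 721, r = 41);
translate([1049, 67, 0]) cylinder(h = 721, r = 41);
translate([67, 556, 0]) cylinder(h = 721, r = 41);
translate([1049, 556, 0]) cylinder(h = 721, r = 41);
translate([77, 217, 747]) {
  cube([92, 189, 2170]);
  translate([870, 0, 0]) cube([92, 189, 2170]);
  translate([0, 0, 2170]) cube([962, 189, 53]);
}
translate([1116, 0, 0]) {
  cube([196, 456, 17]);
  translate([0, 0, 17]) cube([196, 17, 162]);
  translate([0, 439, 17]) cube([196, 17, 162]);
  translate([0, 17, 17]) cube([17, 422, 162]);
  translate([179, 17, 17]) cube([17, 422, 162]);
}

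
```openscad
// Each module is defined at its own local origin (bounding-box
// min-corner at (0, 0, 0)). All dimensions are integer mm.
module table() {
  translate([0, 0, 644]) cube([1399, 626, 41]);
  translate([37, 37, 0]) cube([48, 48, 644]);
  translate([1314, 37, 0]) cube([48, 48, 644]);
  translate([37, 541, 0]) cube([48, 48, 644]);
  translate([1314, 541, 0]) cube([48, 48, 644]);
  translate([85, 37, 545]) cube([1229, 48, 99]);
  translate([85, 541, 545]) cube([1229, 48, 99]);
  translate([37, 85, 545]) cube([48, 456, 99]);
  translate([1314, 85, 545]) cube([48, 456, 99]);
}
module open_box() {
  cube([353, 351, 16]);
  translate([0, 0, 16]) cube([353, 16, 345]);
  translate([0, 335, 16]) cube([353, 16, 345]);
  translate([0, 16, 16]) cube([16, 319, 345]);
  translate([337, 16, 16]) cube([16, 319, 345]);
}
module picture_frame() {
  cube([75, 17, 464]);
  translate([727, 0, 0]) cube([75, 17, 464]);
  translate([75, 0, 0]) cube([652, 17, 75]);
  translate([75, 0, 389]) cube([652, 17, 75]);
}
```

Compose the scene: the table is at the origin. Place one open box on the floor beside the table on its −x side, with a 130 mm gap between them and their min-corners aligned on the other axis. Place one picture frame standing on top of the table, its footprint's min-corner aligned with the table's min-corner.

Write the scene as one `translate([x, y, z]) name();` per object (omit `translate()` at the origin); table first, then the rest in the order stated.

table();
translate([-483, 0, 0]) open_box();
translate([0, 0, 685]) picture_frame();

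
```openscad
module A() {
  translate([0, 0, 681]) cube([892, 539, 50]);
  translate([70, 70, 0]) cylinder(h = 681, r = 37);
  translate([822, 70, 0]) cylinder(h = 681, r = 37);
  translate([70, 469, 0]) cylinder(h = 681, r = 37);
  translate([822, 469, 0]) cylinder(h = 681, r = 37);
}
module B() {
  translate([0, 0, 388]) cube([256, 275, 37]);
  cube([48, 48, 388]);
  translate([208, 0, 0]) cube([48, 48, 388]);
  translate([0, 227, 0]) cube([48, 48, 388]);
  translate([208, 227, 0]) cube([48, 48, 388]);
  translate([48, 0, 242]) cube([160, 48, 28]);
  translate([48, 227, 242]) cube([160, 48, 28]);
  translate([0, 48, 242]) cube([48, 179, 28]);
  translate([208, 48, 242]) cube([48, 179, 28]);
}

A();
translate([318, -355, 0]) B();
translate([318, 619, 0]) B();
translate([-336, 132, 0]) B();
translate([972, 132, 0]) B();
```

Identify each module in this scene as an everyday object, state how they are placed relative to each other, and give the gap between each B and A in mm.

A is a table. B is a stool. Four stools sit around the table at the −y, +y, −x, +x sides. The gap between each stool and the table is 80 mm.

Each stool's nearest face is 80 mm from the table's bounding box.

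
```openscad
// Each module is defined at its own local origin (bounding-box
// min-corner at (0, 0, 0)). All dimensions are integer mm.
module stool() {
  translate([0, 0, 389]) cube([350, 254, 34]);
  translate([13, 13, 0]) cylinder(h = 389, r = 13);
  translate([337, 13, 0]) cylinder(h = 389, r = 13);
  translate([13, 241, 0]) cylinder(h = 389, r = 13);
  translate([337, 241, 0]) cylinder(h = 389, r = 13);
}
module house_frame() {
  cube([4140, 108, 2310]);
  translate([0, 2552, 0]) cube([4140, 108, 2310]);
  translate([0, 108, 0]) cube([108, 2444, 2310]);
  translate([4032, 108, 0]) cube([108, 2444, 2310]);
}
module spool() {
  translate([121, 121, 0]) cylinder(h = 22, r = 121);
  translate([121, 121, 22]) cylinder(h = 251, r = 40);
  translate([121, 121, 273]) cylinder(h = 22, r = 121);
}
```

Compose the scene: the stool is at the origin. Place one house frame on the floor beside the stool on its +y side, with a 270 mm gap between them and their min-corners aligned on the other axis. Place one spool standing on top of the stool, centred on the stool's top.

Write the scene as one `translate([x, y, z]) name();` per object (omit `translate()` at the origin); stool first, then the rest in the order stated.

stool();
translate([0, 524, 0]) house_frame();
translate([54, 6, 423]) spool();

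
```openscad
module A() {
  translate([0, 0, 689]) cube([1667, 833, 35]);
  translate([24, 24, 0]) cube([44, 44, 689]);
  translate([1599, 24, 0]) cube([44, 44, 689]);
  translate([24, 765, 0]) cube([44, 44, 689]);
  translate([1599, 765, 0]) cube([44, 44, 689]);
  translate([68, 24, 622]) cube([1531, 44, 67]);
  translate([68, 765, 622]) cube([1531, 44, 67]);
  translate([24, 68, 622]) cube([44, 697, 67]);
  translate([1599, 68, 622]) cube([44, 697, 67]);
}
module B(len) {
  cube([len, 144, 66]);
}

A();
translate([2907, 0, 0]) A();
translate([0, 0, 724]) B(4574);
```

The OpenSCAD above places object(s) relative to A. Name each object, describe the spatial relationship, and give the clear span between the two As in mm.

A is a table. B is a beam. A beam spans the tops of two tables. The clear span between the two tables is 1240 mm.

Second table starts at x = 2907; first ends at x = 1667; clear span = 2907 − 1667 = 1240 mm.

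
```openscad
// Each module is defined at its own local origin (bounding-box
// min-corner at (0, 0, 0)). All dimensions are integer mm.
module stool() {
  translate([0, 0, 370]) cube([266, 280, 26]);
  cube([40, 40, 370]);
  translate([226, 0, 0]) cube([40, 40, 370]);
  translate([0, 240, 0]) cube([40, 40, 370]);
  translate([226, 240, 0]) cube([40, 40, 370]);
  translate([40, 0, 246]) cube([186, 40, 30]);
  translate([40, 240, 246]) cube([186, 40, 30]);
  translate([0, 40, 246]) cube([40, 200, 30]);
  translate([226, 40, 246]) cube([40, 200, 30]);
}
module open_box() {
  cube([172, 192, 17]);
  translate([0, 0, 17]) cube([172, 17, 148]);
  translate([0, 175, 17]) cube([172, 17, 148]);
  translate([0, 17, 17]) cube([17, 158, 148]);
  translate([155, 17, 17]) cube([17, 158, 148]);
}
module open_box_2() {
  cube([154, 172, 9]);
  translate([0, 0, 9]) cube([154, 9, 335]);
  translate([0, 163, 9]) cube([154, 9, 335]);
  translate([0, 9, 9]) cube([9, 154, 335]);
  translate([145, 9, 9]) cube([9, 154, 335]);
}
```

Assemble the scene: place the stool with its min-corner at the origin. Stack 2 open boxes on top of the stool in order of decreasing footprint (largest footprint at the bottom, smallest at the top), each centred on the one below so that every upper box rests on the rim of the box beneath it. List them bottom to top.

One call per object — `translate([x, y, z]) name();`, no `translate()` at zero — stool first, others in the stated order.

stool();
translate([47, 44, 396]) open_box();
translate([56, 54, 561]) open_box_2();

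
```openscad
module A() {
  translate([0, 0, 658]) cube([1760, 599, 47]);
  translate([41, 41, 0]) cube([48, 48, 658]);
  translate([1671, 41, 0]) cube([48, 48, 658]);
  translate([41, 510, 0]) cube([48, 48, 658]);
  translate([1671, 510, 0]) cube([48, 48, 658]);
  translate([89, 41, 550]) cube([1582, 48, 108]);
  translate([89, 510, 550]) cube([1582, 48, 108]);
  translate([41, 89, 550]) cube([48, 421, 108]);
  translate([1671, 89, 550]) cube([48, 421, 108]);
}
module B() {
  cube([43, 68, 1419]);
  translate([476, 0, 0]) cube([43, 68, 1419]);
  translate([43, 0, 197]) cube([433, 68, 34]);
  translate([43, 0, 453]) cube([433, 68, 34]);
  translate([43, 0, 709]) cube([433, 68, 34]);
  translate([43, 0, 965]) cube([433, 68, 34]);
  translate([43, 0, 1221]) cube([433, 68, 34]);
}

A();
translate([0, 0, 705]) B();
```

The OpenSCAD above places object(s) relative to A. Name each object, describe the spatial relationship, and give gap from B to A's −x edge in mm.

The ladder's min-x is at 0; the table's min-x is 0; gap = 0 mm.

A is a table. B is a ladder. The ladder is on top of the table. The gap from the ladder to the table's −x edge is 0 mm.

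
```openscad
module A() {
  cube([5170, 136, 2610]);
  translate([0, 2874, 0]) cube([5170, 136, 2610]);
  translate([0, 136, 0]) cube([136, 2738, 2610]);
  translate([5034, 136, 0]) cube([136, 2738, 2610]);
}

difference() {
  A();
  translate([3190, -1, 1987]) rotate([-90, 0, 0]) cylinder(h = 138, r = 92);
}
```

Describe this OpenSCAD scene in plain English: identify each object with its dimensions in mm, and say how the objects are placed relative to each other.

A is a box-shaped house frame (walls only): outside footprint 5170×3010 mm, wall height 2610 mm, wall thickness 136 mm. The two y-facing walls run the full x-width; the two x-facing walls fit between the inner faces of the y-facing walls.

The house frame has a circular hole of radius 92 mm through its front wall, centred at (x = 3190, z = 1987).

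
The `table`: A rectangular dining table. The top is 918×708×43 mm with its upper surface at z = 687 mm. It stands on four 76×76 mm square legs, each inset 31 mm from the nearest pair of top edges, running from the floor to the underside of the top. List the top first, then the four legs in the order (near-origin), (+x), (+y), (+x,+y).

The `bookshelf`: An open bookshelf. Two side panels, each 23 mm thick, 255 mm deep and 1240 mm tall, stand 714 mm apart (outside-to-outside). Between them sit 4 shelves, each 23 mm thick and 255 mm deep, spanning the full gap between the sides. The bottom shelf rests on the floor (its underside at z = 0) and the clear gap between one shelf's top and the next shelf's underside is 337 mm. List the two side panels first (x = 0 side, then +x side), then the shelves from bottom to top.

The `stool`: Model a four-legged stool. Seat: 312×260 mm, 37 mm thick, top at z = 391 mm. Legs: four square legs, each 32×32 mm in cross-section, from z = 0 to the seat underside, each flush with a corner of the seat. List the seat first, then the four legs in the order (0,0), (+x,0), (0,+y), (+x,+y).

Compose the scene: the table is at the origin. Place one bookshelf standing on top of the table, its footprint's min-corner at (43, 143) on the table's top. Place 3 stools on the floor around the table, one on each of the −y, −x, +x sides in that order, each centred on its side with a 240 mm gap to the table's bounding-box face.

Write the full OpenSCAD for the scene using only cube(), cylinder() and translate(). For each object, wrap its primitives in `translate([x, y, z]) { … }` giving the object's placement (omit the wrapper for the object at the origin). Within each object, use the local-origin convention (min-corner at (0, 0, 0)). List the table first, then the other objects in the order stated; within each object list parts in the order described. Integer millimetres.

translate([0, 0, 644]) cube([918, 708, 43]);
translate([31, 31, 0]) cube([76, 76, 644]);
translate([811, 31, 0]) cube([76, 76, 644]);
translate([31, 601, 0]) cube([76, 76, 644]);
translate([811, 601, 0]) cube([76, 76, 644]);
translate([43, 143, 687]) {
  cube([23, 255, 1240]);
  translate([691, 0, 0]) cube([23, 255, 1240]);
  translate([23, 0, 0]) cube([668, 255, 23]);
  translate([23, 0, 360]) cube([668, 255, 23]);
  translate([23, 0, 720]) cube([668, 255, 23]);
  translate([23, 0, 1080]) cube([668, 255, 23]);
}
translate([303, -500, 0]) {
  translate([0, 0, 354]) cube([312, 260, 37]);
  cube([32, 32, 354]);
  translate([280, 0, 0]) cube([32, 32, 354]);
  translate([0, 228, 0]) cube([32, 32, 354]);
  translate([280, 228, 0]) cube([32, 32, 354]);
}
translate([-552, 224, 0]) {
  translate([0, 0, 354]) cube([312, 260, 37]);
  cube([32, 32, 354]);
  translate([280, 0, 0]) cube([32, 32, 354]);
  translate([0, 228, 0]) cube([32, 32, 354]);
  translate([280, 228, 0]) cube([32, 32, 354]);
}
translate([1158, 224, 0]) {
  translate([0, 0, 354]) cube([312, 260, 37]);
  cube([32, 32, 354]);
  translate([280, 0, 0]) cube([32, 32, 354]);
  translate([0, 228, 0]) cube([32, 32, 354]);
  translate([280, 228, 0]) cube([32, 32, 354]);
}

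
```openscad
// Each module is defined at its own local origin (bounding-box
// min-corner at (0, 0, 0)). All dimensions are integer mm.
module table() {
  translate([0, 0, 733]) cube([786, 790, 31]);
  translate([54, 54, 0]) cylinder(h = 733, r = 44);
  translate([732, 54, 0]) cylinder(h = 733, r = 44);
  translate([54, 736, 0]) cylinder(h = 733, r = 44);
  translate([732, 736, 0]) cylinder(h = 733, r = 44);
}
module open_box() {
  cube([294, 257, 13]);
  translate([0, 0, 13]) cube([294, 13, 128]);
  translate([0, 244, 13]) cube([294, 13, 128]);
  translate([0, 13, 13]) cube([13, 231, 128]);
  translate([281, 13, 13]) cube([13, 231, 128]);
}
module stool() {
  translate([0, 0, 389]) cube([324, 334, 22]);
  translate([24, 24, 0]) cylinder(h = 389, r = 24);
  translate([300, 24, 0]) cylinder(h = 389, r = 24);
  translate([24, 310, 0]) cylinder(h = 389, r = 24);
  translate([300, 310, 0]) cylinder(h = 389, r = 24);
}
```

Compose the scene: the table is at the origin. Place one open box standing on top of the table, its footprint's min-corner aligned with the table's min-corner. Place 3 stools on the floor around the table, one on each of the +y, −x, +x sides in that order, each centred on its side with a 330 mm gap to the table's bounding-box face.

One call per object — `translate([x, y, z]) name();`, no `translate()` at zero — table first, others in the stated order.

table();
translate([0, 0, 764]) open_box();
translate([231, 1120, 0]) stool();
translate([-654, 228, 0]) stool();
translate([1116, 228, 0]) stool();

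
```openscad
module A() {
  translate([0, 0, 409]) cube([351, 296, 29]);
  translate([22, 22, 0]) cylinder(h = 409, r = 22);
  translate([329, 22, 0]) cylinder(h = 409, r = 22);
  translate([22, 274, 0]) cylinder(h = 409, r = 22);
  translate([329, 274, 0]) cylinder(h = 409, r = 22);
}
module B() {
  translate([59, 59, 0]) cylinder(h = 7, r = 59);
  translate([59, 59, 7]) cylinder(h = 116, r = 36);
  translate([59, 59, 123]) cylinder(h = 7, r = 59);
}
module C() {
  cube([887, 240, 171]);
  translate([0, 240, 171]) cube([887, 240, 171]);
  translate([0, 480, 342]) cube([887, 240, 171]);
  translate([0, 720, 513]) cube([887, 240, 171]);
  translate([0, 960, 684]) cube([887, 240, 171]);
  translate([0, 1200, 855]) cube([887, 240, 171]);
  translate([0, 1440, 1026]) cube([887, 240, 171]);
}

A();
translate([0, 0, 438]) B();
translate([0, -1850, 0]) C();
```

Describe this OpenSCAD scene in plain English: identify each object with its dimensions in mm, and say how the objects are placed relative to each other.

A is a simple wooden stool: a rectangular seat 351 mm (x) by 296 mm (y), 29 mm thick, top face at z = 438 mm, on four round legs, each 44 mm in diameter. The legs rest on z = 0, each leg's axis is inset half a diameter from the nearest pair of seat edges (so the leg's bounding box is flush with the corner).

B is a spool: two coaxial disc flanges of radius 59 mm and thickness 7 mm, joined by a core cylinder of radius 36 mm and height 116 mm. The lower flange rests on z = 0 and the three cylinders share a vertical axis.

C is a straight staircase of 7 solid steps. Each step is 887 mm wide (x), 240 mm deep (y, the going) and 171 mm tall (the rise). The first step rests on the floor; each subsequent step sits one going further in +y and one rise higher in +z, directly behind and above the previous step with no overlap.

The spool is on top of the stool. The staircase is on the floor beside the stool on its −y side.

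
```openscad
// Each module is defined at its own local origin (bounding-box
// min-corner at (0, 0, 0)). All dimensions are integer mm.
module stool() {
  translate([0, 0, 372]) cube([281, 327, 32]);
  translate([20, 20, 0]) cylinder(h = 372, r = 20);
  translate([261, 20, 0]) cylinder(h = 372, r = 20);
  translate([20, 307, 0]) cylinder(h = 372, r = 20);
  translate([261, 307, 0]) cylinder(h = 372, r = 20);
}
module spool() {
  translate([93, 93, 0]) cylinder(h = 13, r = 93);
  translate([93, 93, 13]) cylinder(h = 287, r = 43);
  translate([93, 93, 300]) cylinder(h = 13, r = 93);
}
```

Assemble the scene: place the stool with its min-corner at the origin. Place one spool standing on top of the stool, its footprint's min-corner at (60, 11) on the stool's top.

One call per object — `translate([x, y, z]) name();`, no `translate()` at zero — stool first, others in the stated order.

stool();
translate([60, 11, 404]) spool();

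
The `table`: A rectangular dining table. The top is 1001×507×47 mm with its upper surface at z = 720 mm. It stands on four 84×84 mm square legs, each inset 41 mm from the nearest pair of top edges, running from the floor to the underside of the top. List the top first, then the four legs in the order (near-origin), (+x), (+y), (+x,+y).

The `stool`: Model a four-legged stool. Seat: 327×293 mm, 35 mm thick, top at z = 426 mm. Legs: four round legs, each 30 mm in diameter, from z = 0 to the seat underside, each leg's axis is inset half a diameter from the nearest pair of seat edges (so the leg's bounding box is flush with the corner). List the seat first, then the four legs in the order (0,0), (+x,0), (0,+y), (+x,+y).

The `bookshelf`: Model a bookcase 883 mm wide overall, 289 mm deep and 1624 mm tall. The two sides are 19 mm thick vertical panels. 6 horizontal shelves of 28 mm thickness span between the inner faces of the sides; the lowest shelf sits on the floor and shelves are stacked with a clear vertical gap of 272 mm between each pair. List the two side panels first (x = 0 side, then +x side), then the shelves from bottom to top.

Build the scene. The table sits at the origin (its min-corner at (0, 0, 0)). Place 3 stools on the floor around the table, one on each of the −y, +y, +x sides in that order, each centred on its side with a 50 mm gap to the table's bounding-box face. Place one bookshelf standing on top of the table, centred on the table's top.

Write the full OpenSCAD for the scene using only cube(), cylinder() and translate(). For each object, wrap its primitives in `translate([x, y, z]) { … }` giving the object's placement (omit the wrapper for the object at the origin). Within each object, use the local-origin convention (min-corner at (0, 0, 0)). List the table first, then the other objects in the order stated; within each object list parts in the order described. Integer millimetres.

translate([0, 0, 673]) cube([1001, 507, 47]);
translate([41, 41, 0]) cube([84, 84, 673]);
translate([876, 41, 0]) cube([84, 84, 673]);
translate([41, 382, 0]) cube([84, 84, 673]);
translate([876, 382, 0]) cube([84, 84, 673]);
translate([337, -343, 0]) {
  translate([0, 0, 391]) cube([327, 293, 35]);
  translate([15, 15, 0]) cylinder(h = 391, r = 15);
  translate([312, 15, 0]) cylinder(h = 391, r = 15);
  translate([15, 278, 0]) cylinder(h = 391, r = 15);
  translate([312, 278, 0]) cylinder(h = 391, r = 15);
}
translate([337, 557, 0]) {
  translate([0, 0, 391]) cube([327, 293, 35]);
  translate([15, 15, 0]) cylinder(h = 391, r = 15);
  translate([312, 15, 0]) cylinder(h = 391, r = 15);
  translate([15, 278, 0]) cylinder(h = 391, r = 15);
  translate([312, 278, 0]) cylinder(h = 391, r = 15);
}
translate([1051, 107, 0]) {
  translate([0, 0, 391]) cube([327, 293, 35]);
  translate([15, 15, 0]) cylinder(h = 391, r = 15);
  translate([312, 15, 0]) cylinder(h = 391, r = 15);
  translate([15, 278, 0]) cylinder(h = 391, r = 15);
  translate([312, 278, 0]) cylinder(h = 391, r = 15);
}
translate([59, 109, 720]) {
  cube([19, 289, 1624]);
  translate([864, 0, 0]) cube([19, 289, 1624]);
  translate([19, 0, 0]) cube([845, 289, 28]);
  translate([19, 0, 300]) cube([845, 289, 28]);
  translate([19, 0, 600]) cube([845, 289, 28]);
  translate([19, 0, 900]) cube([845, 289, 28]);
  translate([19, 0, 1200]) cube([845, 289, 28]);
  translate([19, 0, 1500]) cube([845, 289, 28]);
}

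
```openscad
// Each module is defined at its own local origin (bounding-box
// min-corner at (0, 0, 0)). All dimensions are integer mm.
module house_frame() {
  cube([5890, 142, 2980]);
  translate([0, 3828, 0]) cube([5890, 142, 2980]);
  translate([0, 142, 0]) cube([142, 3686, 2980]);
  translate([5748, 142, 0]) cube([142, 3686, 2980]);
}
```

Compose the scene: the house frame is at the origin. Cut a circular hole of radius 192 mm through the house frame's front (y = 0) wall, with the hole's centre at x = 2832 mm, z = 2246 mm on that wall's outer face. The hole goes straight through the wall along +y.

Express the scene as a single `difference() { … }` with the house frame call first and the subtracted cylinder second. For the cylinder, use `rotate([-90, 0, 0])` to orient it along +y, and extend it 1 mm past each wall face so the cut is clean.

difference() {
  house_frame();
  translate([2832, -1, 2246]) rotate([-90, 0, 0]) cylinder(h = 144, r = 192);
}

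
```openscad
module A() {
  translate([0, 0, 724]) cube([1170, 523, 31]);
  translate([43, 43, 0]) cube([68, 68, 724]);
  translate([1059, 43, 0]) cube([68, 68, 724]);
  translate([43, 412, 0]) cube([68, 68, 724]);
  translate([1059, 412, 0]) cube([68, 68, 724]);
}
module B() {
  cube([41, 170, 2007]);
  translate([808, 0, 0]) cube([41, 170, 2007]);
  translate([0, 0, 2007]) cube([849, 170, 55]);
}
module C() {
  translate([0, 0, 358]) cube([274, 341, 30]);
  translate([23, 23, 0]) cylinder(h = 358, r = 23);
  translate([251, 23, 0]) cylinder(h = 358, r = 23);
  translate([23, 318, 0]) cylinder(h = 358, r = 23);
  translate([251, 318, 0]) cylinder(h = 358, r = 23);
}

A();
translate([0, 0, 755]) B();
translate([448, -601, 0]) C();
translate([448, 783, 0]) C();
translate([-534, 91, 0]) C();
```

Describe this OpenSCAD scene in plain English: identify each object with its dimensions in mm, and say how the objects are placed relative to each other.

A is a rectangular dining table. The top is 1170×523×31 mm with its upper surface at z = 755 mm. It stands on four 68×68 mm square legs, each inset 43 mm from the nearest pair of top edges, running from the floor to the underside of the top.

B is a rectangular door frame: two vertical jambs of 41×170 mm section, 2007 mm tall, with a clear opening 767 mm wide between their inner faces. A header 55 mm tall and 170 mm deep lies on top of the jambs and spans the full outside width.

C is a four-legged stool. The seat is 274×341 mm, 30 mm thick, top at z = 388 mm. It stands on four round legs, each 46 mm in diameter, from z = 0 to the seat underside, each leg's axis is inset half a diameter from the nearest pair of seat edges (so the leg's bounding box is flush with the corner).

The door frame is on top of the table. Three stools sit around the table at the −y, +y, −x sides.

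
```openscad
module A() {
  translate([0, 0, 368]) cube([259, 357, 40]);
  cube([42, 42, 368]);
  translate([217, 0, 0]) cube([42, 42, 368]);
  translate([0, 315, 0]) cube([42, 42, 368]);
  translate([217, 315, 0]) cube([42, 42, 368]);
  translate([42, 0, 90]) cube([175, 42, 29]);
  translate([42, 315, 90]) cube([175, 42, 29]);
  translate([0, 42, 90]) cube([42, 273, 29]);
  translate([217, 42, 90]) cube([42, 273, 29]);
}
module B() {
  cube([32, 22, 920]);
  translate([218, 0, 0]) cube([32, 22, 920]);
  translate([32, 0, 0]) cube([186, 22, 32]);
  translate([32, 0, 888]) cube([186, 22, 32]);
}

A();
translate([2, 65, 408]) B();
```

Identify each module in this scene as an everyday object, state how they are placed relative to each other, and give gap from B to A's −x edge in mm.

The picture frame's min-x is at 2; the stool's min-x is 0; gap = 2 mm.

A is a stool. B is a picture frame. The picture frame is on top of the stool. The gap from the picture frame to the stool's −x edge is 2 mm.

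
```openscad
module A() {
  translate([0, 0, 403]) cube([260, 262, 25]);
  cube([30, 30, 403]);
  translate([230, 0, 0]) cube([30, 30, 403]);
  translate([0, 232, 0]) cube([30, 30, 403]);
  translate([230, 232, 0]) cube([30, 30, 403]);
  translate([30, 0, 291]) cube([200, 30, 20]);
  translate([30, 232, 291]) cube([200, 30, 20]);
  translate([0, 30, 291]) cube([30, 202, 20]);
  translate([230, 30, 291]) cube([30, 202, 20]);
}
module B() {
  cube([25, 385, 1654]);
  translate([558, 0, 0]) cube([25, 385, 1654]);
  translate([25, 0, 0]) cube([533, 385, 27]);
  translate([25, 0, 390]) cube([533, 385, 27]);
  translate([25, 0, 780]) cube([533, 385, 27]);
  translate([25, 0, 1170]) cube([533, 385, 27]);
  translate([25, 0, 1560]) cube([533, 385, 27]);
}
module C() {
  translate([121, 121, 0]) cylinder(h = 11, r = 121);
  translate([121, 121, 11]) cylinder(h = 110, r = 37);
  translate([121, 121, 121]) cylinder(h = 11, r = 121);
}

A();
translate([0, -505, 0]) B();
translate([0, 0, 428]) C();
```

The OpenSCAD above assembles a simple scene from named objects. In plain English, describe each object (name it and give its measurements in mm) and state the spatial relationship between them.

A is a four-legged stool. The seat is 260×262 mm, 25 mm thick, top at z = 428 mm. It stands on four square legs, each 30×30 mm in cross-section, from z = 0 to the seat underside, each flush with a corner of the seat. Four stretchers, 30 mm wide and 20 mm tall, connect adjacent legs with their undersides at z = 291 mm, each running between the inner faces of the legs it joins and aligned with the legs' outer faces on the other axis.

B is an open bookshelf. Two side panels, each 25 mm thick, 385 mm deep and 1654 mm tall, stand 583 mm apart (outside-to-outside). Between them sit 5 shelves, each 27 mm thick and 385 mm deep, spanning the full gap between the sides. The bottom shelf rests on the floor (its underside at z = 0) and the clear gap between one shelf's top and the next shelf's underside is 363 mm.

C is a spool: two coaxial disc flanges of radius 121 mm and thickness 11 mm, joined by a core cylinder of radius 37 mm and height 110 mm. The lower flange rests on z = 0 and the three cylinders share a vertical axis.

The bookshelf is on the floor beside the stool on its −y side. The spool is on top of the stool.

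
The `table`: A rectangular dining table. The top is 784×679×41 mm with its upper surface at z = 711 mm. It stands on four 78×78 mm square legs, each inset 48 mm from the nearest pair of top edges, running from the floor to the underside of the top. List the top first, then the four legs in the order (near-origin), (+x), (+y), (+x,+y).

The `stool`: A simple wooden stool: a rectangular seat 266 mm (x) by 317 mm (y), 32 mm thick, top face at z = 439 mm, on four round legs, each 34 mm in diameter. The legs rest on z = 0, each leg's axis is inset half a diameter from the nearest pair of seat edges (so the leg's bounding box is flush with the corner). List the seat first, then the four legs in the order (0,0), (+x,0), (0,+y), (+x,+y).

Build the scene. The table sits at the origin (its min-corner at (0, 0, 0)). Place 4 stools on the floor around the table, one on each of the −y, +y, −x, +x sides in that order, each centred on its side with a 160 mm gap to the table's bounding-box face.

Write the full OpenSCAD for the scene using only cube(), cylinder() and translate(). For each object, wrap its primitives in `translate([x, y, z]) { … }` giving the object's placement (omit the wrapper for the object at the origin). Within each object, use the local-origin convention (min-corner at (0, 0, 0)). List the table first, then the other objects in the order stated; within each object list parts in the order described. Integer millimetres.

translate([0, 0, 670]) cube([784, 679, 41]);
translate([48, 48, 0]) cube([78, 78, 670]);
translate([658, 48, 0]) cube([78, 78, 670]);
translate([48, 553, 0]) cube([78, 78, 670]);
translate([658, 553, 0]) cube([78, 78, 670]);
translate([259, -477, 0]) {
  translate([0, 0, 407]) cube([266, 317, 32]);
  translate([17, 17, 0]) cylinder(h = 407, r = 17);
  translate([249, 17, 0]) cylinder(h = 407, r = 17);
  translate([17, 300, 0]) cylinder(h = 407, r = 17);
  translate([249, 300, 0]) cylinder(h = 407, r = 17);
}
translate([259, 839, 0]) {
  translate([0, 0, 407]) cube([266, 317, 32]);
  translate([17, 17, 0]) cylinder(h = 407, r = 17);
  translate([249, 17, 0]) cylinder(h = 407, r = 17);
  translate([17, 300, 0]) cylinder(h = 407, r = 17);
  translate([249, 300, 0]) cylinder(h = 407, r = 17);
}
translate([-426, 181, 0]) {
  translate([0, 0, 407]) cube([266, 317, 32]);
  translate([17, 17, 0]) cylinder(h = 407, r = 17);
  translate([249, 17, 0]) cylinder(h = 407, r = 17);
  translate([17, 300, 0]) cylinder(h = 407, r = 17);
  translate([249, 300, 0]) cylinder(h = 407, r = 17);
}
translate([944, 181, 0]) {
  translate([0, 0, 407]) cube([266, 317, 32]);
  translate([17, 17, 0]) cylinder(h = 407, r = 17);
  translate([249, 17, 0]) cylinder(h = 407, r = 17);
  translate([17, 300, 0]) cylinder(h = 407, r = 17);
  translate([249, 300, 0]) cylinder(h = 407, r = 17);
}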